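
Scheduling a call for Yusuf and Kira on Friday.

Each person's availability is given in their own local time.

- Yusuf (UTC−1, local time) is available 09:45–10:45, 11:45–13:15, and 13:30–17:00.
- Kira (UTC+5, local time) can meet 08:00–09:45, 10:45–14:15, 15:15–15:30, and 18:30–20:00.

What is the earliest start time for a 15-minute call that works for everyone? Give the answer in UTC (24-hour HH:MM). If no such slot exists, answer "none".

Yusuf → UTC: 10:45–11:45, 12:45–14:15, 14:30–18:00.
Kira → UTC: 03:00–04:45, 05:45–09:15, 10:15–10:30, 13:30–15:00.
Yusuf ∩ Kira: 13:30–14:15, 14:30–15:00.
Windows ≥ 15 min: 13:30–14:15, 14:30–15:00.
Earliest such window starts at 13:30.

13:30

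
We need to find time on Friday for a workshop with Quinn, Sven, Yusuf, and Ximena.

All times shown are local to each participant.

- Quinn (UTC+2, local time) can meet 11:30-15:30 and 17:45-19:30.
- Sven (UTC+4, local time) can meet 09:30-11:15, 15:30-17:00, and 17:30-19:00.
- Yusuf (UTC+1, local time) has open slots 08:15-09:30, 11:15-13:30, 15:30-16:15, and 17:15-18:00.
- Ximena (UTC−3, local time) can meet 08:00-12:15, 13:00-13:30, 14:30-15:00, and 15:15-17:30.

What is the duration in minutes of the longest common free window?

Quinn → UTC: 09:30–13:30, 15:45–17:30.
Sven → UTC: 05:30–07:15, 11:30–13:00, 13:30–15:00.
Yusuf → UTC: 07:15–08:30, 10:15–12:30, 14:30–15:15, 16:15–17:00.
Ximena → UTC: 11:00–15:15, 16:00–16:30, 17:30–18:00, 18:15–20:30.
Quinn ∩ Sven: 11:30–13:00.
Quinn ∩ Sven ∩ Yusuf: 11:30–12:30.
Quinn ∩ Sven ∩ Yusuf ∩ Ximena: 11:30–12:30.
Single common window of 60 minutes.

60 minutes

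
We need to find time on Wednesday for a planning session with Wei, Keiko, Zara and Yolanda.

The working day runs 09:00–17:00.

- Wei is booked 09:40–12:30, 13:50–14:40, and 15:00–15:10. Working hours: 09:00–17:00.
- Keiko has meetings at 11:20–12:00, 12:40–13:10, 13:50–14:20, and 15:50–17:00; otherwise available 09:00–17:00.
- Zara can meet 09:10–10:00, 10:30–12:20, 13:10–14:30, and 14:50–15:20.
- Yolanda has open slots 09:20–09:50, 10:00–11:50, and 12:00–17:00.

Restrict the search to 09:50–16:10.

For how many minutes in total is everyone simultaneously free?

Wei free within 09:00–17:00: 09:00–09:40, 12:30–13:50, 14:40–15:00, 15:10–17:00.
Keiko free within 09:00–17:00: 09:00–11:20, 12:00–12:40, 13:10–13:50, 14:20–15:50.
Wei ∩ Keiko: 09:00–09:40, 12:30–12:40, 13:10–13:50, 14:40–15:00, 15:10–15:50.
Wei ∩ Keiko ∩ Zara: 09:10–09:40, 13:10–13:50, 14:50–15:00, 15:10–15:20.
Wei ∩ Keiko ∩ Zara ∩ Yolanda: 09:20–09:40, 13:10–13:50, 14:50–15:00, 15:10–15:20.
Restricted to 09:50–16:10: 13:10–13:50, 14:50–15:00, 15:10–15:20.
Total common minutes: 40 + 10 + 10 = 60.

60 minutes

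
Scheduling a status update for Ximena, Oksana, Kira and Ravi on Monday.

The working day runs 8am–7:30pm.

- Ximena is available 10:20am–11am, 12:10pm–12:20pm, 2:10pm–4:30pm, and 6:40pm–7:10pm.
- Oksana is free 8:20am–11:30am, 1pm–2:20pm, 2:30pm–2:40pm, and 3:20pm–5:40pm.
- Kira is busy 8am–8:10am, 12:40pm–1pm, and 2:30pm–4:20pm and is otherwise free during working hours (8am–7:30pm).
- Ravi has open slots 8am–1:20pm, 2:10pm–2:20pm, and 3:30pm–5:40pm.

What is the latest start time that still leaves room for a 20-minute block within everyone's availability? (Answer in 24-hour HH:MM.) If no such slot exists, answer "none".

Kira free within 08:00–19:30: 08:10–12:40, 13:00–14:30, 16:20–19:30.
Ximena ∩ Oksana: 10:20–11:00, 14:10–14:20, 14:30–14:40, 15:20–16:30.
Ximena ∩ Oksana ∩ Kira: 10:20–11:00, 14:10–14:20, 16:20–16:30.
Ximena ∩ Oksana ∩ Kira ∩ Ravi: 10:20–11:00, 14:10–14:20, 16:20–16:30.
Windows ≥ 20 min: 10:20–11:00.
Latest start in the last window 10:20–11:00 is 11:00 − 20 min = 10:40.

10:40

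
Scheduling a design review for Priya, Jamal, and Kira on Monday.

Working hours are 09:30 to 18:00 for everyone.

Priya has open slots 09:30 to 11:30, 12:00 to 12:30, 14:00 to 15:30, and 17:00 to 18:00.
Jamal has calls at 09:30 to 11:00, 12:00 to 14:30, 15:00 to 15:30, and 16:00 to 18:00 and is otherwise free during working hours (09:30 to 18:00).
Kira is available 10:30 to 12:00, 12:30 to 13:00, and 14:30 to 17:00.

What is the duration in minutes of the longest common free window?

Jamal free within 09:30–18:00: 11:00–12:00, 14:30–15:00, 15:30–16:00.
Priya ∩ Jamal: 11:00–11:30, 14:30–15:00.
Priya ∩ Jamal ∩ Kira: 11:00–11:30, 14:30–15:00.
Common window lengths: 30, 30 min; longest is 30.

30 minutes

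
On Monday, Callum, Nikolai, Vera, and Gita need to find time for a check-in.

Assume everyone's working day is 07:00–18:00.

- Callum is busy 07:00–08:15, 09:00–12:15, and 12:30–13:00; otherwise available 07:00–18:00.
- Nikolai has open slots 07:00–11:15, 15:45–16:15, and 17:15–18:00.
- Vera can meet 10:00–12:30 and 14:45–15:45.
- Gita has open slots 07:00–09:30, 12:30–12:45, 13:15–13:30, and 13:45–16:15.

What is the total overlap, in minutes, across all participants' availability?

Callum free within 07:00–18:00: 08:15–09:00, 12:15–12:30, 13:00–18:00.
Callum ∩ Nikolai: 08:15–09:00, 15:45–16:15, 17:15–18:00.
Callum ∩ Nikolai ∩ Vera: (none).
Callum ∩ Nikolai ∩ Vera ∩ Gita: (none).
Total common minutes: 0.

0 minutes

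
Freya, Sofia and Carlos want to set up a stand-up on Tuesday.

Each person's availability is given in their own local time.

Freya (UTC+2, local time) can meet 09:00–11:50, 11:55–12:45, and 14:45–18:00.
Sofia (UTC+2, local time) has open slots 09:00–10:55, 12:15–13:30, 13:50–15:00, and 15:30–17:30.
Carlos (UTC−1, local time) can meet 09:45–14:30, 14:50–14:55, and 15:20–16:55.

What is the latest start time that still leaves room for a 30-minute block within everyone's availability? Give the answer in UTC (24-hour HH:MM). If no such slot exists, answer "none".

15:00

Freya → UTC: 07:00–09:50, 09:55–10:45, 12:45–16:00.
Sofia → UTC: 07:00–08:55, 10:15–11:30, 11:50–13:00, 13:30–15:30.
Carlos → UTC: 10:45–15:30, 15:50–15:55, 16:20–17:55.
Freya ∩ Sofia: 07:00–08:55, 10:15–10:45, 12:45–13:00, 13:30–15:30.
Freya ∩ Sofia ∩ Carlos: 12:45–13:00, 13:30–15:30.
Windows ≥ 30 min: 13:30–15:30.
Latest start in the last window 13:30–15:30 is 15:30 − 30 min = 15:00.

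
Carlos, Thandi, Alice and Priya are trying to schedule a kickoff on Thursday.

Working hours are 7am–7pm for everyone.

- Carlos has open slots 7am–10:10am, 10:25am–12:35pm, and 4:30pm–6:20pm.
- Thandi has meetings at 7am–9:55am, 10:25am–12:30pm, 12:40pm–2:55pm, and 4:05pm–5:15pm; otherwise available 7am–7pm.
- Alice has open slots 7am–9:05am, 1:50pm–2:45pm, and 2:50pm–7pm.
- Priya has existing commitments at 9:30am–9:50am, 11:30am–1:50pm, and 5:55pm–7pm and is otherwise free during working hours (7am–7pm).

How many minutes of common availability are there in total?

40 minutes

Thandi free within 07:00–19:00: 09:55–10:25, 12:30–12:40, 14:55–16:05, 17:15–19:00.
Priya free within 07:00–19:00: 07:00–09:30, 09:50–11:30, 13:50–17:55.
Carlos ∩ Thandi: 09:55–10:10, 12:30–12:35, 17:15–18:20.
Carlos ∩ Thandi ∩ Alice: 17:15–18:20.
Carlos ∩ Thandi ∩ Alice ∩ Priya: 17:15–17:55.
Total common minutes: 40.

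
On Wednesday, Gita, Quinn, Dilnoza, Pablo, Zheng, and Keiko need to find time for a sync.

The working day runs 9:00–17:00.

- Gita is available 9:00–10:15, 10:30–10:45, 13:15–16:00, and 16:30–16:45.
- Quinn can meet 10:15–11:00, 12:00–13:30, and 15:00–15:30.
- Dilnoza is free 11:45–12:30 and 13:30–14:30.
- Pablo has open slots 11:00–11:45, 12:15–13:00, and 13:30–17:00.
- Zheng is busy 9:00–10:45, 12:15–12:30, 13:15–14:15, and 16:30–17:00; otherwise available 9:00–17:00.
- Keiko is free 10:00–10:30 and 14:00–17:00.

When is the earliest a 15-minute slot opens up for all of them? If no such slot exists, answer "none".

Zheng free within 09:00–17:00: 10:45–12:15, 12:30–13:15, 14:15–16:30.
Gita ∩ Quinn: 10:30–10:45, 13:15–13:30, 15:00–15:30.
Gita ∩ Quinn ∩ Dilnoza: (none).
Gita ∩ Quinn ∩ Dilnoza ∩ Pablo: (none).
Gita ∩ Quinn ∩ Dilnoza ∩ Pablo ∩ Zheng: (none).
Gita ∩ Quinn ∩ Dilnoza ∩ Pablo ∩ Zheng ∩ Keiko: (none).
Windows ≥ 15 min: (none).

none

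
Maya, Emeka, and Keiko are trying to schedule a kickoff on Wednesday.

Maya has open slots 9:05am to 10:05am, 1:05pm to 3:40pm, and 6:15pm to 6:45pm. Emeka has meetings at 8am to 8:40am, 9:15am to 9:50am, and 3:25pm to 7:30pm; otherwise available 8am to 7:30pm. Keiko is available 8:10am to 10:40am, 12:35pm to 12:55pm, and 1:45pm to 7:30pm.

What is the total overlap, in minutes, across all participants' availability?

125 minutes

Emeka free within 08:00–19:30: 08:40–09:15, 09:50–15:25.
Maya ∩ Emeka: 09:05–09:15, 09:50–10:05, 13:05–15:25.
Maya ∩ Emeka ∩ Keiko: 09:05–09:15, 09:50–10:05, 13:45–15:25.
Total common minutes: 10 + 15 + 100 = 125.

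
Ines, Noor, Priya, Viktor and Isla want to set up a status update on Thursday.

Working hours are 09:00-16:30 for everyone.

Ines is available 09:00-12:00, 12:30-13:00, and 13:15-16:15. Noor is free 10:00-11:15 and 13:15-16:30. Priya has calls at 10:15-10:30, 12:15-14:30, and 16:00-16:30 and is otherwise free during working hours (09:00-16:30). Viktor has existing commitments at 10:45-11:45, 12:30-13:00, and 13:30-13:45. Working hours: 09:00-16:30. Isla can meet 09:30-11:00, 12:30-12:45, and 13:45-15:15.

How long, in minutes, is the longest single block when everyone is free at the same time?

Priya free within 09:00–16:30: 09:00–10:15, 10:30–12:15, 14:30–16:00.
Viktor free within 09:00–16:30: 09:00–10:45, 11:45–12:30, 13:00–13:30, 13:45–16:30.
Ines ∩ Noor: 10:00–11:15, 13:15–16:15.
Ines ∩ Noor ∩ Priya: 10:00–10:15, 10:30–11:15, 14:30–16:00.
Ines ∩ Noor ∩ Priya ∩ Viktor: 10:00–10:15, 10:30–10:45, 14:30–16:00.
Ines ∩ Noor ∩ Priya ∩ Viktor ∩ Isla: 10:00–10:15, 10:30–10:45, 14:30–15:15.
Common window lengths: 15, 15, 45 min; longest is 45.

45 minutes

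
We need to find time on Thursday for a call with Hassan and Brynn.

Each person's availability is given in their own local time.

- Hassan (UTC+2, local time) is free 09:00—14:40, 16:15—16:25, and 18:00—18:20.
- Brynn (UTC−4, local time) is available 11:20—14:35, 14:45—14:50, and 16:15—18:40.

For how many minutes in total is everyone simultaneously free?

20 minutes

Hassan → UTC: 07:00–12:40, 14:15–14:25, 16:00–16:20.
Brynn → UTC: 15:20–18:35, 18:45–18:50, 20:15–22:40.
Hassan ∩ Brynn: 16:00–16:20.
Total common minutes: 20.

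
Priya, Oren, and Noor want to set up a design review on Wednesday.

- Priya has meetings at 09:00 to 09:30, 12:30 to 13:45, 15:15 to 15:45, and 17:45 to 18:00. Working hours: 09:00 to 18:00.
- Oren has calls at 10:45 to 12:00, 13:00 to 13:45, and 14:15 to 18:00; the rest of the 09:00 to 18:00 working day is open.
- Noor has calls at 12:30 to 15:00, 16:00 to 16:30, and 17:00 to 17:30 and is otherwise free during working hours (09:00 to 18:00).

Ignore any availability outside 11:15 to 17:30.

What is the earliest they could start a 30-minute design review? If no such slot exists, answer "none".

Priya free within 09:00–18:00: 09:30–12:30, 13:45–15:15, 15:45–17:45.
Oren free within 09:00–18:00: 09:00–10:45, 12:00–13:00, 13:45–14:15.
Noor free within 09:00–18:00: 09:00–12:30, 15:00–16:00, 16:30–17:00, 17:30–18:00.
Priya ∩ Oren: 09:30–10:45, 12:00–12:30, 13:45–14:15.
Priya ∩ Oren ∩ Noor: 09:30–10:45, 12:00–12:30.
Restricted to 11:15–17:30: 12:00–12:30.
Windows ≥ 30 min: 12:00–12:30.
Earliest such window starts at 12:00.

12:00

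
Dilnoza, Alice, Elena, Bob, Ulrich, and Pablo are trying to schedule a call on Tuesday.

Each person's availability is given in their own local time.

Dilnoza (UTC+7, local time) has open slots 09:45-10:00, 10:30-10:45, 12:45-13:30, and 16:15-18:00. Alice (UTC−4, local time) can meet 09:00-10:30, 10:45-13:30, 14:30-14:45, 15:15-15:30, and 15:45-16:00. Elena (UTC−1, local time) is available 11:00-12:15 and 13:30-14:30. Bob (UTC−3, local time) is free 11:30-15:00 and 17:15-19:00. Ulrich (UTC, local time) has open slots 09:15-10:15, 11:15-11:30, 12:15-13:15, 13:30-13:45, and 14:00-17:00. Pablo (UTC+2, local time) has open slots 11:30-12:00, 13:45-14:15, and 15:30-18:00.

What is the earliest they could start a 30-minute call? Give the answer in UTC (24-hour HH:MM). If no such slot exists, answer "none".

none

Dilnoza → UTC: 02:45–03:00, 03:30–03:45, 05:45–06:30, 09:15–11:00.
Alice → UTC: 13:00–14:30, 14:45–17:30, 18:30–18:45, 19:15–19:30, 19:45–20:00.
Elena → UTC: 12:00–13:15, 14:30–15:30.
Bob → UTC: 14:30–18:00, 20:15–22:00.
Ulrich → UTC: 09:15–10:15, 11:15–11:30, 12:15–13:15, 13:30–13:45, 14:00–17:00.
Pablo → UTC: 09:30–10:00, 11:45–12:15, 13:30–16:00.
Dilnoza ∩ Alice: (none).
Dilnoza ∩ Alice ∩ Elena: (none).
Dilnoza ∩ Alice ∩ Elena ∩ Bob: (none).
Dilnoza ∩ Alice ∩ Elena ∩ Bob ∩ Ulrich: (none).
Dilnoza ∩ Alice ∩ Elena ∩ Bob ∩ Ulrich ∩ Pablo: (none).
Windows ≥ 30 min: (none).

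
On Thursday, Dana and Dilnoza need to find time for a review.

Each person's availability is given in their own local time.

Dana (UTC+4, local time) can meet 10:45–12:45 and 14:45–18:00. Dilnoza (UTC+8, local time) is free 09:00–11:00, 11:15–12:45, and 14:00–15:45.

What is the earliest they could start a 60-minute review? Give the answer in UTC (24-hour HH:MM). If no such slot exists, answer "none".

Dana → UTC: 06:45–08:45, 10:45–14:00.
Dilnoza → UTC: 01:00–03:00, 03:15–04:45, 06:00–07:45.
Dana ∩ Dilnoza: 06:45–07:45.
Windows ≥ 60 min: 06:45–07:45.
Earliest such window starts at 06:45.

06:45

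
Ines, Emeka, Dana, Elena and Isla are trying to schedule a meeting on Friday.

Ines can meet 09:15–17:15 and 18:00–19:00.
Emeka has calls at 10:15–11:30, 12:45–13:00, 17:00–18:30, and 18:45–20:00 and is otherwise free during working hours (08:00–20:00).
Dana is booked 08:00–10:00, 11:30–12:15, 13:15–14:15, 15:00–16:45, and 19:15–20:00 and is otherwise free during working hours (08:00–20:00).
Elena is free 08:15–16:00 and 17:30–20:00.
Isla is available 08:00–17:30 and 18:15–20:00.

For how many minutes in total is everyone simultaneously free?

Emeka free within 08:00–20:00: 08:00–10:15, 11:30–12:45, 13:00–17:00, 18:30–18:45.
Dana free within 08:00–20:00: 10:00–11:30, 12:15–13:15, 14:15–15:00, 16:45–19:15.
Ines ∩ Emeka: 09:15–10:15, 11:30–12:45, 13:00–17:00, 18:30–18:45.
Ines ∩ Emeka ∩ Dana: 10:00–10:15, 12:15–12:45, 13:00–13:15, 14:15–15:00, 16:45–17:00, 18:30–18:45.
Ines ∩ Emeka ∩ Dana ∩ Elena: 10:00–10:15, 12:15–12:45, 13:00–13:15, 14:15–15:00, 18:30–18:45.
Ines ∩ Emeka ∩ Dana ∩ Elena ∩ Isla: 10:00–10:15, 12:15–12:45, 13:00–13:15, 14:15–15:00, 18:30–18:45.
Total common minutes: 15 + 30 + 15 + 45 + 15 = 120.

120 minutes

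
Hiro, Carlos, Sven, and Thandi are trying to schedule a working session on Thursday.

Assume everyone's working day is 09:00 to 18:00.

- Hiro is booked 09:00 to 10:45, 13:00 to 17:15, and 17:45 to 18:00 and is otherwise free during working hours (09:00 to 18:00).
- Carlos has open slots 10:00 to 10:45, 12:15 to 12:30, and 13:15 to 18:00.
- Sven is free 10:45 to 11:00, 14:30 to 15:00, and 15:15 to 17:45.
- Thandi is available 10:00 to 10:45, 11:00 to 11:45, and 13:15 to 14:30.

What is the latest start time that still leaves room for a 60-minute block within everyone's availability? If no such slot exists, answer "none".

none

Hiro free within 09:00–18:00: 10:45–13:00, 17:15–17:45.
Hiro ∩ Carlos: 12:15–12:30, 17:15–17:45.
Hiro ∩ Carlos ∩ Sven: 17:15–17:45.
Hiro ∩ Carlos ∩ Sven ∩ Thandi: (none).
Windows ≥ 60 min: (none).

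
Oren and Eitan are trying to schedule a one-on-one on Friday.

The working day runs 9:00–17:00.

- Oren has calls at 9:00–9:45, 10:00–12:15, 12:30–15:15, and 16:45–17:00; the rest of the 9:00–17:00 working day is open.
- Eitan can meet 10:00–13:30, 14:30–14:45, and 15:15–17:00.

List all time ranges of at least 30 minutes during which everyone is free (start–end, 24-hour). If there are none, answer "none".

Oren free within 09:00–17:00: 09:45–10:00, 12:15–12:30, 15:15–16:45.
Oren ∩ Eitan: 12:15–12:30, 15:15–16:45.
Windows ≥ 30 min: 15:15–16:45.

15:15–16:45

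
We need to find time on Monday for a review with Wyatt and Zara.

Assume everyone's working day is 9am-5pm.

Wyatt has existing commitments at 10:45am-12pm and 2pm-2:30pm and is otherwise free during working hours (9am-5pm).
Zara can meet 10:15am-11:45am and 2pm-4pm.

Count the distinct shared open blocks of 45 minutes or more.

1

Wyatt free within 09:00–17:00: 09:00–10:45, 12:00–14:00, 14:30–17:00.
Wyatt ∩ Zara: 10:15–10:45, 14:30–16:00.
Windows ≥ 45 min: 14:30–16:00.
That's 1 window.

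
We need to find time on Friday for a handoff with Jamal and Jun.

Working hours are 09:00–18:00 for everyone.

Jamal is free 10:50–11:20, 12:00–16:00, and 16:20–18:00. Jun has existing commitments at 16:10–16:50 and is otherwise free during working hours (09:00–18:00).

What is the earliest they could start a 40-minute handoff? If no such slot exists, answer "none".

12:00

Jun free within 09:00–18:00: 09:00–16:10, 16:50–18:00.
Jamal ∩ Jun: 10:50–11:20, 12:00–16:00, 16:50–18:00.
Windows ≥ 40 min: 12:00–16:00, 16:50–18:00.
Earliest such window starts at 12:00.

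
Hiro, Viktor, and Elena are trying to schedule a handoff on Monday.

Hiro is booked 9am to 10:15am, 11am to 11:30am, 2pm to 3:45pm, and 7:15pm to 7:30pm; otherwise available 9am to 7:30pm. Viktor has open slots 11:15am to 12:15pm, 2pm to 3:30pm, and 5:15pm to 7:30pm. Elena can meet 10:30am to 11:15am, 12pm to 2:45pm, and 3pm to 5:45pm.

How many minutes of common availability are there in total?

Hiro free within 09:00–19:30: 10:15–11:00, 11:30–14:00, 15:45–19:15.
Hiro ∩ Viktor: 11:30–12:15, 17:15–19:15.
Hiro ∩ Viktor ∩ Elena: 12:00–12:15, 17:15–17:45.
Total common minutes: 15 + 30 = 45.

45 minutes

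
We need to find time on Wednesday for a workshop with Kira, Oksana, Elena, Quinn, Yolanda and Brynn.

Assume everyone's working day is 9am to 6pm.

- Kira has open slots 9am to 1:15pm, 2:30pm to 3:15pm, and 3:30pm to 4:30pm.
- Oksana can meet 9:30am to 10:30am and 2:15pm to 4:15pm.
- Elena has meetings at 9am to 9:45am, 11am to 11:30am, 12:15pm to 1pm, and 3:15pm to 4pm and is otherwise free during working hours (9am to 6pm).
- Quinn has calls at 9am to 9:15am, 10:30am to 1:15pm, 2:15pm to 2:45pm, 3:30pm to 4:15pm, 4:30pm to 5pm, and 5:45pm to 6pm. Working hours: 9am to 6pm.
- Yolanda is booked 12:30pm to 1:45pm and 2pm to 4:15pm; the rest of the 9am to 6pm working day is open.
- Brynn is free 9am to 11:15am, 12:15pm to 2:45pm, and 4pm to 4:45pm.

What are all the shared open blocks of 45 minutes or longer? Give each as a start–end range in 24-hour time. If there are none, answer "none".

Elena free within 09:00–18:00: 09:45–11:00, 11:30–12:15, 13:00–15:15, 16:00–18:00.
Quinn free within 09:00–18:00: 09:15–10:30, 13:15–14:15, 14:45–15:30, 16:15–16:30, 17:00–17:45.
Yolanda free within 09:00–18:00: 09:00–12:30, 13:45–14:00, 16:15–18:00.
Kira ∩ Oksana: 09:30–10:30, 14:30–15:15, 15:30–16:15.
Kira ∩ Oksana ∩ Elena: 09:45–10:30, 14:30–15:15, 16:00–16:15.
Kira ∩ Oksana ∩ Elena ∩ Quinn: 09:45–10:30, 14:45–15:15.
Kira ∩ Oksana ∩ Elena ∩ Quinn ∩ Yolanda: 09:45–10:30.
Kira ∩ Oksana ∩ Elena ∩ Quinn ∩ Yolanda ∩ Brynn: 09:45–10:30.
Windows ≥ 45 min: 09:45–10:30.

09:45–10:30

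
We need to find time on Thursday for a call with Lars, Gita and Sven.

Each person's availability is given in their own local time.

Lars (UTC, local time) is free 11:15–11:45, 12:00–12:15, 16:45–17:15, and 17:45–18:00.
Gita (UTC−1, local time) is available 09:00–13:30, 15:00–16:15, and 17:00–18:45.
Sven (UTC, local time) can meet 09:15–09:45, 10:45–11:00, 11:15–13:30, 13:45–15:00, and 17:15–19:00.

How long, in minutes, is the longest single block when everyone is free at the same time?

30 minutes

Lars → UTC: 11:15–11:45, 12:00–12:15, 16:45–17:15, 17:45–18:00.
Gita → UTC: 10:00–14:30, 16:00–17:15, 18:00–19:45.
Sven → UTC: 09:15–09:45, 10:45–11:00, 11:15–13:30, 13:45–15:00, 17:15–19:00.
Lars ∩ Gita: 11:15–11:45, 12:00–12:15, 16:45–17:15.
Lars ∩ Gita ∩ Sven: 11:15–11:45, 12:00–12:15.
Common window lengths: 30, 15 min; longest is 30.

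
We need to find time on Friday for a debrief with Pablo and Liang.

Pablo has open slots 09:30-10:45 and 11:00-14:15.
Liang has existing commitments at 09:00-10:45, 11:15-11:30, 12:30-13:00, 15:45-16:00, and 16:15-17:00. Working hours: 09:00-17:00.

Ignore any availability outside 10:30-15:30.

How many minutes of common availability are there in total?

150 minutes

Liang free within 09:00–17:00: 10:45–11:15, 11:30–12:30, 13:00–15:45, 16:00–16:15.
Pablo ∩ Liang: 11:00–11:15, 11:30–12:30, 13:00–14:15.
Restricted to 10:30–15:30: 11:00–11:15, 11:30–12:30, 13:00–14:15.
Total common minutes: 15 + 60 + 75 = 150.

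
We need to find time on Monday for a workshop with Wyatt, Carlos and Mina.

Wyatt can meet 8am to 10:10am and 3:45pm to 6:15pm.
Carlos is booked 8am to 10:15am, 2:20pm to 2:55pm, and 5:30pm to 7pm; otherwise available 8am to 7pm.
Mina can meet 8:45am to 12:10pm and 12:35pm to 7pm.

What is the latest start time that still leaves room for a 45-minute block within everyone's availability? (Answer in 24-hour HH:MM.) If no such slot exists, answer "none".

16:45

Carlos free within 08:00–19:00: 10:15–14:20, 14:55–17:30.
Wyatt ∩ Carlos: 15:45–17:30.
Wyatt ∩ Carlos ∩ Mina: 15:45–17:30.
Windows ≥ 45 min: 15:45–17:30.
Latest start in the last window 15:45–17:30 is 17:30 − 45 min = 16:45.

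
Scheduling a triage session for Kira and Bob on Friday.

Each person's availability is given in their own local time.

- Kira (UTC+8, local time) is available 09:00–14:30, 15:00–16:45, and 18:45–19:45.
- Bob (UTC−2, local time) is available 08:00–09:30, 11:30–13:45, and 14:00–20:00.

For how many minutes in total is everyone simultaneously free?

Kira → UTC: 01:00–06:30, 07:00–08:45, 10:45–11:45.
Bob → UTC: 10:00–11:30, 13:30–15:45, 16:00–22:00.
Kira ∩ Bob: 10:45–11:30.
Total common minutes: 45.

45 minutes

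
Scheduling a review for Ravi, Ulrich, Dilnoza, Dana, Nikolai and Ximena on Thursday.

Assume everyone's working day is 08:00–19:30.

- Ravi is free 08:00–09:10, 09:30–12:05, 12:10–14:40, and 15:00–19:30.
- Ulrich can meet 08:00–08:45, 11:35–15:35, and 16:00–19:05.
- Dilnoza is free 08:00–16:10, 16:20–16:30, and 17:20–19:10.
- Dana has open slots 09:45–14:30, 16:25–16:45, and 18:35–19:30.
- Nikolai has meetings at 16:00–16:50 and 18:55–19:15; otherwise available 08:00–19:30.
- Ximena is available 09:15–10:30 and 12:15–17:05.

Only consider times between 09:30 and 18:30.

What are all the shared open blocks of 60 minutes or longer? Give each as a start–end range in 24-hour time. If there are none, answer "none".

12:15–14:30

Nikolai free within 08:00–19:30: 08:00–16:00, 16:50–18:55, 19:15–19:30.
Ravi ∩ Ulrich: 08:00–08:45, 11:35–12:05, 12:10–14:40, 15:00–15:35, 16:00–19:05.
Ravi ∩ Ulrich ∩ Dilnoza: 08:00–08:45, 11:35–12:05, 12:10–14:40, 15:00–15:35, 16:00–16:10, 16:20–16:30, 17:20–19:05.
Ravi ∩ Ulrich ∩ Dilnoza ∩ Dana: 11:35–12:05, 12:10–14:30, 16:25–16:30, 18:35–19:05.
Ravi ∩ Ulrich ∩ Dilnoza ∩ Dana ∩ Nikolai: 11:35–12:05, 12:10–14:30, 18:35–18:55.
Ravi ∩ Ulrich ∩ Dilnoza ∩ Dana ∩ Nikolai ∩ Ximena: 12:15–14:30.
Restricted to 09:30–18:30: 12:15–14:30.
Windows ≥ 60 min: 12:15–14:30.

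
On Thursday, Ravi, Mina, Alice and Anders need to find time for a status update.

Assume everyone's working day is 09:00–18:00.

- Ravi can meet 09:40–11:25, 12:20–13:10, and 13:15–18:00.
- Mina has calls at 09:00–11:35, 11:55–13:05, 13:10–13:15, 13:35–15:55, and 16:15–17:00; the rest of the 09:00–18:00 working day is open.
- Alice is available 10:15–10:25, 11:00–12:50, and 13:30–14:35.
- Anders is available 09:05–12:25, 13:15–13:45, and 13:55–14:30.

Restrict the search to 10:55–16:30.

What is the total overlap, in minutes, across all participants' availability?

5 minutes

Mina free within 09:00–18:00: 11:35–11:55, 13:05–13:10, 13:15–13:35, 15:55–16:15, 17:00–18:00.
Ravi ∩ Mina: 13:05–13:10, 13:15–13:35, 15:55–16:15, 17:00–18:00.
Ravi ∩ Mina ∩ Alice: 13:30–13:35.
Ravi ∩ Mina ∩ Alice ∩ Anders: 13:30–13:35.
Restricted to 10:55–16:30: 13:30–13:35.
Total common minutes: 5.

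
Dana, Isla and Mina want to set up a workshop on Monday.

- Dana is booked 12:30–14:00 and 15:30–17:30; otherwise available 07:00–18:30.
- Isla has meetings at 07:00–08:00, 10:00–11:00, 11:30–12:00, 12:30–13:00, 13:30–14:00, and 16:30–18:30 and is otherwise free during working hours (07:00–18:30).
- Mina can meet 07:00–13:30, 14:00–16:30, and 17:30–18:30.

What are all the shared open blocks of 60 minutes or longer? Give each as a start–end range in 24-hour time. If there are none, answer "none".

08:00–10:00, 14:00–15:30

Dana free within 07:00–18:30: 07:00–12:30, 14:00–15:30, 17:30–18:30.
Isla free within 07:00–18:30: 08:00–10:00, 11:00–11:30, 12:00–12:30, 13:00–13:30, 14:00–16:30.
Dana ∩ Isla: 08:00–10:00, 11:00–11:30, 12:00–12:30, 14:00–15:30.
Dana ∩ Isla ∩ Mina: 08:00–10:00, 11:00–11:30, 12:00–12:30, 14:00–15:30.
Windows ≥ 60 min: 08:00–10:00, 14:00–15:30.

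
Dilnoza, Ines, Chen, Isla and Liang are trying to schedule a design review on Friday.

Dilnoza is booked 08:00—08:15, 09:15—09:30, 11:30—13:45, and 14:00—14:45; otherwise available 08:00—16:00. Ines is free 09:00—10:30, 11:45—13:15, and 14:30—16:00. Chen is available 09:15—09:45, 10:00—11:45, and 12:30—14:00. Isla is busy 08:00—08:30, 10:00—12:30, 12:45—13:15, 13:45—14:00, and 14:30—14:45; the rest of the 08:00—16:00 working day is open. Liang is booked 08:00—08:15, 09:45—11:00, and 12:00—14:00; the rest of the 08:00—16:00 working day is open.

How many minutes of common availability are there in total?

15 minutes

Dilnoza free within 08:00–16:00: 08:15–09:15, 09:30–11:30, 13:45–14:00, 14:45–16:00.
Isla free within 08:00–16:00: 08:30–10:00, 12:30–12:45, 13:15–13:45, 14:00–14:30, 14:45–16:00.
Liang free within 08:00–16:00: 08:15–09:45, 11:00–12:00, 14:00–16:00.
Dilnoza ∩ Ines: 09:00–09:15, 09:30–10:30, 14:45–16:00.
Dilnoza ∩ Ines ∩ Chen: 09:30–09:45, 10:00–10:30.
Dilnoza ∩ Ines ∩ Chen ∩ Isla: 09:30–09:45.
Dilnoza ∩ Ines ∩ Chen ∩ Isla ∩ Liang: 09:30–09:45.
Total common minutes: 15.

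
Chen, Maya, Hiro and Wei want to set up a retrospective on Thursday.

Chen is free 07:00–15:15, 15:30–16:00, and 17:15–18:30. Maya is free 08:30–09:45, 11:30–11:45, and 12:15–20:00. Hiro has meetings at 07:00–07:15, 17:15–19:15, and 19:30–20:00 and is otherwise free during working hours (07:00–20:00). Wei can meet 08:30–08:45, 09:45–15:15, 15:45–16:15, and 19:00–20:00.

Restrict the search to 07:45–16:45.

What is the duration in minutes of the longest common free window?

180 minutes

Hiro free within 07:00–20:00: 07:15–17:15, 19:15–19:30.
Chen ∩ Maya: 08:30–09:45, 11:30–11:45, 12:15–15:15, 15:30–16:00, 17:15–18:30.
Chen ∩ Maya ∩ Hiro: 08:30–09:45, 11:30–11:45, 12:15–15:15, 15:30–16:00.
Chen ∩ Maya ∩ Hiro ∩ Wei: 08:30–08:45, 11:30–11:45, 12:15–15:15, 15:45–16:00.
Restricted to 07:45–16:45: 08:30–08:45, 11:30–11:45, 12:15–15:15, 15:45–16:00.
Common window lengths: 15, 15, 180, 15 min; longest is 180.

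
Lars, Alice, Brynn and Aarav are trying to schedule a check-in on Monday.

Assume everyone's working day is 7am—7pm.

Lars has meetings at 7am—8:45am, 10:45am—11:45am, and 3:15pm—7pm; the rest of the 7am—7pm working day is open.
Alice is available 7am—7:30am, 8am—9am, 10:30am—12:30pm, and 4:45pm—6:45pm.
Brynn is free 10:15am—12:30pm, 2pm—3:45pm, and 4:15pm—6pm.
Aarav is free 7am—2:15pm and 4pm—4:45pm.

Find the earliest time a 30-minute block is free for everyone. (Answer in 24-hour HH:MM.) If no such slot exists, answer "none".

11:45

Lars free within 07:00–19:00: 08:45–10:45, 11:45–15:15.
Lars ∩ Alice: 08:45–09:00, 10:30–10:45, 11:45–12:30.
Lars ∩ Alice ∩ Brynn: 10:30–10:45, 11:45–12:30.
Lars ∩ Alice ∩ Brynn ∩ Aarav: 10:30–10:45, 11:45–12:30.
Windows ≥ 30 min: 11:45–12:30.
Earliest such window starts at 11:45.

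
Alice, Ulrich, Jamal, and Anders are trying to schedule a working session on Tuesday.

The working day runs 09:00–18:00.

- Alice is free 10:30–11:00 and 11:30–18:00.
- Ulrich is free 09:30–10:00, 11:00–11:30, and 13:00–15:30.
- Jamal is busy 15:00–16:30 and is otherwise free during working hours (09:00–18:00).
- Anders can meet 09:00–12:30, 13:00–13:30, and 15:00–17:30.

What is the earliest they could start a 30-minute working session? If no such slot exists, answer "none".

13:00

Jamal free within 09:00–18:00: 09:00–15:00, 16:30–18:00.
Alice ∩ Ulrich: 13:00–15:30.
Alice ∩ Ulrich ∩ Jamal: 13:00–15:00.
Alice ∩ Ulrich ∩ Jamal ∩ Anders: 13:00–13:30.
Windows ≥ 30 min: 13:00–13:30.
Earliest such window starts at 13:00.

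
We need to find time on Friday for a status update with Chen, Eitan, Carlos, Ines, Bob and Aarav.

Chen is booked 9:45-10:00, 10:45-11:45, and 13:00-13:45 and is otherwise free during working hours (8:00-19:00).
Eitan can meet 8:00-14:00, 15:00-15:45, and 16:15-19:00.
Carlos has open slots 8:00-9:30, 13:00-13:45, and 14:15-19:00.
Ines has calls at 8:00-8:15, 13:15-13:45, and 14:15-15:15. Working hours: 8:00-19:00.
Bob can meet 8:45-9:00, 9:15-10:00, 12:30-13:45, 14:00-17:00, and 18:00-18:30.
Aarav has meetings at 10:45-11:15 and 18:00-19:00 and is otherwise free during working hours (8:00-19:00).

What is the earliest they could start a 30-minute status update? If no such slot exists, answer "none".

15:15

Chen free within 08:00–19:00: 08:00–09:45, 10:00–10:45, 11:45–13:00, 13:45–19:00.
Ines free within 08:00–19:00: 08:15–13:15, 13:45–14:15, 15:15–19:00.
Aarav free within 08:00–19:00: 08:00–10:45, 11:15–18:00.
Chen ∩ Eitan: 08:00–09:45, 10:00–10:45, 11:45–13:00, 13:45–14:00, 15:00–15:45, 16:15–19:00.
Chen ∩ Eitan ∩ Carlos: 08:00–09:30, 15:00–15:45, 16:15–19:00.
Chen ∩ Eitan ∩ Carlos ∩ Ines: 08:15–09:30, 15:15–15:45, 16:15–19:00.
Chen ∩ Eitan ∩ Carlos ∩ Ines ∩ Bob: 08:45–09:00, 09:15–09:30, 15:15–15:45, 16:15–17:00, 18:00–18:30.
Chen ∩ Eitan ∩ Carlos ∩ Ines ∩ Bob ∩ Aarav: 08:45–09:00, 09:15–09:30, 15:15–15:45, 16:15–17:00.
Windows ≥ 30 min: 15:15–15:45, 16:15–17:00.
Earliest such window starts at 15:15.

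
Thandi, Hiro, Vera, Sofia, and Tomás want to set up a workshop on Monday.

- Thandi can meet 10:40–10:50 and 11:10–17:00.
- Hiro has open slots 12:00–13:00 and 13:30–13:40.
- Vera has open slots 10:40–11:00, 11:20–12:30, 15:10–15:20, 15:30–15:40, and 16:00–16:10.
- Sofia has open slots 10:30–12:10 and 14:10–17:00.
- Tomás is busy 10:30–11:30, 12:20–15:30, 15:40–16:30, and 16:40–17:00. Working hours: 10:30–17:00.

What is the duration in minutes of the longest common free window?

10 minutes

Tomás free within 10:30–17:00: 11:30–12:20, 15:30–15:40, 16:30–16:40.
Thandi ∩ Hiro: 12:00–13:00, 13:30–13:40.
Thandi ∩ Hiro ∩ Vera: 12:00–12:30.
Thandi ∩ Hiro ∩ Vera ∩ Sofia: 12:00–12:10.
Thandi ∩ Hiro ∩ Vera ∩ Sofia ∩ Tomás: 12:00–12:10.
Single common window of 10 minutes.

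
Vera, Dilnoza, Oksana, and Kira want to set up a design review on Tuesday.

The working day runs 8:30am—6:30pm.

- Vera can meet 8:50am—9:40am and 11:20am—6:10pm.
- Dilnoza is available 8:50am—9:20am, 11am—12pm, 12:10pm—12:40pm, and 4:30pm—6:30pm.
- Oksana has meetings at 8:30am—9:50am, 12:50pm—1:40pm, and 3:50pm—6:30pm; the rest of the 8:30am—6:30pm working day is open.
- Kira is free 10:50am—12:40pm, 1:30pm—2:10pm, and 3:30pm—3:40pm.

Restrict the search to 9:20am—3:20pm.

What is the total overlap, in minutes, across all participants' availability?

70 minutes

Oksana free within 08:30–18:30: 09:50–12:50, 13:40–15:50.
Vera ∩ Dilnoza: 08:50–09:20, 11:20–12:00, 12:10–12:40, 16:30–18:10.
Vera ∩ Dilnoza ∩ Oksana: 11:20–12:00, 12:10–12:40.
Vera ∩ Dilnoza ∩ Oksana ∩ Kira: 11:20–12:00, 12:10–12:40.
Restricted to 09:20–15:20: 11:20–12:00, 12:10–12:40.
Total common minutes: 40 + 30 = 70.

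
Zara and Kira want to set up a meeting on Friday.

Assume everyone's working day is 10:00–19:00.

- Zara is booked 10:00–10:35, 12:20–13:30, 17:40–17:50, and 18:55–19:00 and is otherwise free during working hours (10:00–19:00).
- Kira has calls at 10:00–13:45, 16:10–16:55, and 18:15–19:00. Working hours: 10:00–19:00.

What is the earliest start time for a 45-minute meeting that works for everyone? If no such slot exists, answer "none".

Zara free within 10:00–19:00: 10:35–12:20, 13:30–17:40, 17:50–18:55.
Kira free within 10:00–19:00: 13:45–16:10, 16:55–18:15.
Zara ∩ Kira: 13:45–16:10, 16:55–17:40, 17:50–18:15.
Windows ≥ 45 min: 13:45–16:10, 16:55–17:40.
Earliest such window starts at 13:45.

13:45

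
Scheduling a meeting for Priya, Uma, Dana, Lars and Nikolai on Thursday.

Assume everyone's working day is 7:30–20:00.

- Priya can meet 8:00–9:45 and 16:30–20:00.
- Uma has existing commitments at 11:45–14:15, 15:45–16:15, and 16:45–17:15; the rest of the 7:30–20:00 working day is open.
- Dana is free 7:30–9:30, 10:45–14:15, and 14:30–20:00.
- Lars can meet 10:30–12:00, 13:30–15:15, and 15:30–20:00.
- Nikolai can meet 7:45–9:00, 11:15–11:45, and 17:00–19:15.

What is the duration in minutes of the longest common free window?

Uma free within 07:30–20:00: 07:30–11:45, 14:15–15:45, 16:15–16:45, 17:15–20:00.
Priya ∩ Uma: 08:00–09:45, 16:30–16:45, 17:15–20:00.
Priya ∩ Uma ∩ Dana: 08:00–09:30, 16:30–16:45, 17:15–20:00.
Priya ∩ Uma ∩ Dana ∩ Lars: 16:30–16:45, 17:15–20:00.
Priya ∩ Uma ∩ Dana ∩ Lars ∩ Nikolai: 17:15–19:15.
Single common window of 120 minutes.

120 minutes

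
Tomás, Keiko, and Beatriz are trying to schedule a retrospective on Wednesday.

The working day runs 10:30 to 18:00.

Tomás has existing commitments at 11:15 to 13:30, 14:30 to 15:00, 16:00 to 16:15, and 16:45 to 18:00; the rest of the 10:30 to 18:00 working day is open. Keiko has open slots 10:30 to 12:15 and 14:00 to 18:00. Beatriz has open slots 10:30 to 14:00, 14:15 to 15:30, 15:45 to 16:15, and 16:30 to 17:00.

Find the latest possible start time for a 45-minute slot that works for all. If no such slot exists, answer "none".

10:30

Tomás free within 10:30–18:00: 10:30–11:15, 13:30–14:30, 15:00–16:00, 16:15–16:45.
Tomás ∩ Keiko: 10:30–11:15, 14:00–14:30, 15:00–16:00, 16:15–16:45.
Tomás ∩ Keiko ∩ Beatriz: 10:30–11:15, 14:15–14:30, 15:00–15:30, 15:45–16:00, 16:30–16:45.
Windows ≥ 45 min: 10:30–11:15.
Latest start in the last window 10:30–11:15 is 11:15 − 45 min = 10:30.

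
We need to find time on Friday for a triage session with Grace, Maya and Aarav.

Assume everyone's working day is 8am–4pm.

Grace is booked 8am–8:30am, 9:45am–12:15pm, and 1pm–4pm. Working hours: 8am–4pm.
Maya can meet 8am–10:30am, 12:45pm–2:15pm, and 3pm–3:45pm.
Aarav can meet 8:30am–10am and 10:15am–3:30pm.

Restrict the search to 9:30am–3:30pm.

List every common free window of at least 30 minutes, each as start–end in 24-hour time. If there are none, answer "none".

Grace free within 08:00–16:00: 08:30–09:45, 12:15–13:00.
Grace ∩ Maya: 08:30–09:45, 12:45–13:00.
Grace ∩ Maya ∩ Aarav: 08:30–09:45, 12:45–13:00.
Restricted to 09:30–15:30: 09:30–09:45, 12:45–13:00.
Windows ≥ 30 min: (none).

none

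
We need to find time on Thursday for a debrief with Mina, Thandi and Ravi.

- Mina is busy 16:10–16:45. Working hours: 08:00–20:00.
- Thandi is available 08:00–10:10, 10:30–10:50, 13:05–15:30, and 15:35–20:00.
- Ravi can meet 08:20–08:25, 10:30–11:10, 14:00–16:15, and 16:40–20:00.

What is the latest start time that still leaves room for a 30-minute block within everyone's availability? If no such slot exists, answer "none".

Mina free within 08:00–20:00: 08:00–16:10, 16:45–20:00.
Mina ∩ Thandi: 08:00–10:10, 10:30–10:50, 13:05–15:30, 15:35–16:10, 16:45–20:00.
Mina ∩ Thandi ∩ Ravi: 08:20–08:25, 10:30–10:50, 14:00–15:30, 15:35–16:10, 16:45–20:00.
Windows ≥ 30 min: 14:00–15:30, 15:35–16:10, 16:45–20:00.
Latest start in the last window 16:45–20:00 is 20:00 − 30 min = 19:30.

19:30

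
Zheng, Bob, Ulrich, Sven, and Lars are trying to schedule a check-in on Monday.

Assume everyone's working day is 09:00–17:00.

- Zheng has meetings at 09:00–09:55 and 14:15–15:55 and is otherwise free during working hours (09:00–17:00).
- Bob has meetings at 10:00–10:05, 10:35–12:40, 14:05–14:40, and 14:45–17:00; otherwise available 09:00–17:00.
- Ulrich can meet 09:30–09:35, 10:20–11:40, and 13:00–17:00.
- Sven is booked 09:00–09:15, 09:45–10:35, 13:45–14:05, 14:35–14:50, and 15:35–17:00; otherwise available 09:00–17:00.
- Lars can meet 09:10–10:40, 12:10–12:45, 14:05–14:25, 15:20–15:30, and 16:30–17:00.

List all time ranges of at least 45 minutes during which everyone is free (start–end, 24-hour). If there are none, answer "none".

none

Zheng free within 09:00–17:00: 09:55–14:15, 15:55–17:00.
Bob free within 09:00–17:00: 09:00–10:00, 10:05–10:35, 12:40–14:05, 14:40–14:45.
Sven free within 09:00–17:00: 09:15–09:45, 10:35–13:45, 14:05–14:35, 14:50–15:35.
Zheng ∩ Bob: 09:55–10:00, 10:05–10:35, 12:40–14:05.
Zheng ∩ Bob ∩ Ulrich: 10:20–10:35, 13:00–14:05.
Zheng ∩ Bob ∩ Ulrich ∩ Sven: 13:00–13:45.
Zheng ∩ Bob ∩ Ulrich ∩ Sven ∩ Lars: (none).
Windows ≥ 45 min: (none).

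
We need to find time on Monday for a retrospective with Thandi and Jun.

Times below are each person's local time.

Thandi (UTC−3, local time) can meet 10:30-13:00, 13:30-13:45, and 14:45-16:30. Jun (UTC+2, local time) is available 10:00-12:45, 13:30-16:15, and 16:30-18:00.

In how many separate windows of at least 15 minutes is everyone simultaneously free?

Thandi → UTC: 13:30–16:00, 16:30–16:45, 17:45–19:30.
Jun → UTC: 08:00–10:45, 11:30–14:15, 14:30–16:00.
Thandi ∩ Jun: 13:30–14:15, 14:30–16:00.
Windows ≥ 15 min: 13:30–14:15, 14:30–16:00.
That's 2 windows.

2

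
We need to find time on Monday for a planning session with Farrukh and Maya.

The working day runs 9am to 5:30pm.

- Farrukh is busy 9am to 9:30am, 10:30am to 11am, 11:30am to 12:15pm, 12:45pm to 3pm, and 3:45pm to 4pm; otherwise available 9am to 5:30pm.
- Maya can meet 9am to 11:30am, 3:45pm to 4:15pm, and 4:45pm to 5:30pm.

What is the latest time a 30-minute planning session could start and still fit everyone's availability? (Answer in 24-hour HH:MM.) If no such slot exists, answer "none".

17:00

Farrukh free within 09:00–17:30: 09:30–10:30, 11:00–11:30, 12:15–12:45, 15:00–15:45, 16:00–17:30.
Farrukh ∩ Maya: 09:30–10:30, 11:00–11:30, 16:00–16:15, 16:45–17:30.
Windows ≥ 30 min: 09:30–10:30, 11:00–11:30, 16:45–17:30.
Latest start in the last window 16:45–17:30 is 17:30 − 30 min = 17:00.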